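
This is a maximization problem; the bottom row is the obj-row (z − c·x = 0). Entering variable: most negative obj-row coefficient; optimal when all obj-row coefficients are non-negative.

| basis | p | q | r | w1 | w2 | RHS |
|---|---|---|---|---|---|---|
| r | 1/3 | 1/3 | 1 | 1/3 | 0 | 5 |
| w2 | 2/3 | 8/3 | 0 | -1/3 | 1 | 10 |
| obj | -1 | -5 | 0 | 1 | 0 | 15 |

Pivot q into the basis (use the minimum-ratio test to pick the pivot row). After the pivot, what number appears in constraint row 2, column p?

Ratio test on column q — row 1: 5/(1/3) = 15; row 2: 10/(8/3) = 15/4. Minimum is 15/4 at row 2 (w2 leaves); pivot element 8/3.
Divide row 2 by 8/3; eliminate column q from the other rows.
In the new row 2, the p entry is the old entry divided by the pivot: (2/3)/(8/3) = 1/4.

1/4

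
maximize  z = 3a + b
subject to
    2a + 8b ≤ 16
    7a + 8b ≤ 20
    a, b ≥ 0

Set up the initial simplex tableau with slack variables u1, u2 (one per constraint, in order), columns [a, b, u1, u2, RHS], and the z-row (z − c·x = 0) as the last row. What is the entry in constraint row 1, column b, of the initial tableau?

Constraint 1 has coefficient 8 on b.

8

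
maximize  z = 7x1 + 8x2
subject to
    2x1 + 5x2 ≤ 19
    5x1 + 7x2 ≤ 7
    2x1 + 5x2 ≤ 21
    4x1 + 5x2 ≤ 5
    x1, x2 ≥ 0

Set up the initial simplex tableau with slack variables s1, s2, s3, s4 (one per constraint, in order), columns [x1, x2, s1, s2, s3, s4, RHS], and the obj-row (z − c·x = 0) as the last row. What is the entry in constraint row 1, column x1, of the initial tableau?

Constraint 1 has coefficient 2 on x1.

2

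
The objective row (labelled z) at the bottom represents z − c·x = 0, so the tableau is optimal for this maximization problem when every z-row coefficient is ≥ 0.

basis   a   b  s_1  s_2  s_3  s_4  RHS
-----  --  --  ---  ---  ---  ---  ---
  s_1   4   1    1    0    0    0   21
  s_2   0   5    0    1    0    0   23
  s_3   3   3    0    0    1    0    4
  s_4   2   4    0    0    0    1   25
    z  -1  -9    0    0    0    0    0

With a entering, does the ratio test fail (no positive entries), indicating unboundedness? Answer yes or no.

Column a has positive entries in row(s) 1, 3, 4, so the ratio test bounds it — not unbounded.

no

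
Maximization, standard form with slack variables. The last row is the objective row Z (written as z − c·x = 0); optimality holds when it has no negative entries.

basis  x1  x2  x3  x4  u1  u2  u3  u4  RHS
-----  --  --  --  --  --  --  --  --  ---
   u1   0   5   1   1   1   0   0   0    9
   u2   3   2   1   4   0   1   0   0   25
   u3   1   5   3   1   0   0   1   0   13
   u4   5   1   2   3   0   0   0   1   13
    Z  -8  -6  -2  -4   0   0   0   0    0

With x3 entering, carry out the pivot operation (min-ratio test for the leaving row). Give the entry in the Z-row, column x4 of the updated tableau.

Ratio test on column x3 — row 1: 9/1 = 9; row 2: 25/1 = 25; row 3: 13/3 = 13/3; row 4: 13/2 = 13/2. Minimum is 13/3 at row 3 (u3 leaves); pivot element 3.
Divide row 3 by 3; eliminate column x3 from the other rows.
Z-row update in column x4: -4 − (-2)·(1/3) = -10/3.

-10/3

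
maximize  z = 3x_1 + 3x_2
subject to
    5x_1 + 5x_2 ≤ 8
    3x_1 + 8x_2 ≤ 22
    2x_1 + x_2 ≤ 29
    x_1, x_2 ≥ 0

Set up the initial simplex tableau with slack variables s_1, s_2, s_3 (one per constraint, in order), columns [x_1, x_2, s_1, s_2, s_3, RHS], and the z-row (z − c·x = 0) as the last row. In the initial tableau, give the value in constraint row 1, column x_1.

5

Constraint 1 has coefficient 5 on x_1.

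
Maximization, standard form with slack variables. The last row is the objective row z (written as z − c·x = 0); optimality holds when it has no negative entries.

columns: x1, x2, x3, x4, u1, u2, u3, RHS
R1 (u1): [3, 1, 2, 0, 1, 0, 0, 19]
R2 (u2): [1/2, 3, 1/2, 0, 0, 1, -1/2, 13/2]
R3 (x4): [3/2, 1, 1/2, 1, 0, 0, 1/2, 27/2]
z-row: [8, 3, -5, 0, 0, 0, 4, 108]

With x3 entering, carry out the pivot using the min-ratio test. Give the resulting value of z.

311/2

Ratio test on column x3 — row 1: 19/2 = 19/2; row 2: (13/2)/(1/2) = 13; row 3: (27/2)/(1/2) = 27. Minimum is 19/2 at row 1 (u1 leaves); pivot element 2.
Pivot on row 1; the z-row RHS becomes 108 − (-5)·(19/2) = 311/2.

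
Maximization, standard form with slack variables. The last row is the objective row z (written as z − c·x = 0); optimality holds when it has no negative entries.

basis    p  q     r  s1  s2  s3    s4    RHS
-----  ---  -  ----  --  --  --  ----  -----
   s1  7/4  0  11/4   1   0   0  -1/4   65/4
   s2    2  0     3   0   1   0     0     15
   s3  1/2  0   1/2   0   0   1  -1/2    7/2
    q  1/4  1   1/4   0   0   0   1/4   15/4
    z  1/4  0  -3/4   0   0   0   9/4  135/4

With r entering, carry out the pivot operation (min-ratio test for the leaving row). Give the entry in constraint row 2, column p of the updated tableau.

Ratio test on column r — row 1: (65/4)/(11/4) = 65/11; row 2: 15/3 = 5; row 3: (7/2)/(1/2) = 7; row 4: (15/4)/(1/4) = 15. Minimum is 5 at row 2 (s2 leaves); pivot element 3.
Divide row 2 by 3; eliminate column r from the other rows.
In the new row 2, the p entry is the old entry divided by the pivot: 2/3 = 2/3.

2/3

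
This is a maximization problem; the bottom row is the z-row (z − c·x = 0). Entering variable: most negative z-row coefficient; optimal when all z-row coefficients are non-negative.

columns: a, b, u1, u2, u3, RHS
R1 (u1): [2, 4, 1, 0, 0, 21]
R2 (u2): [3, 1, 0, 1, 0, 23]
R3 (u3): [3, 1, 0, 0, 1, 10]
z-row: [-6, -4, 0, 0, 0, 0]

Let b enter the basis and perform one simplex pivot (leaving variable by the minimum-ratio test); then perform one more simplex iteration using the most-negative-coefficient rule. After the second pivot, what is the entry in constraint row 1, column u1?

3/10

Ratio test on column b — row 1: 21/4 = 21/4; row 2: 23/1 = 23; row 3: 10/1 = 10. Minimum is 21/4 at row 1 (u1 leaves); pivot element 4.
Divide row 1 by 4; eliminate column b from the other rows.
Second iteration: most negative z-row entry is -4 in column a, so a enters.
Ratio test on column a — row 1: (21/4)/(1/2) = 21/2; row 2: (71/4)/(5/2) = 71/10; row 3: (19/4)/(5/2) = 19/10. Minimum is 19/10 at row 3 (u3 leaves); pivot element 5/2.
Divide row 3 by 5/2; eliminate column a from the other rows.
After both pivots, the entry at constraint row 1, column u1 is 3/10.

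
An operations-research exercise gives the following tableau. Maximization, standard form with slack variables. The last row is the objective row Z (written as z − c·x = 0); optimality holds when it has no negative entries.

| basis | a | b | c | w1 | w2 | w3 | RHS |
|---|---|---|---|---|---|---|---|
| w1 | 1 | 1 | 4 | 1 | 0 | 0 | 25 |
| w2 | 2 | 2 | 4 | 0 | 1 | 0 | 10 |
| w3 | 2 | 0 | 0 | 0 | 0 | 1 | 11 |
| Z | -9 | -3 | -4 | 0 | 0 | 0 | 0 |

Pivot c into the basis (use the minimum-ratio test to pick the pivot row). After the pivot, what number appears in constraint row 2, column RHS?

Ratio test on column c — row 1: 25/4 = 25/4; row 2: 10/4 = 5/2; row 3: entry 0 ≤ 0. Minimum is 5/2 at row 2 (w2 leaves); pivot element 4.
Divide row 2 by 4; eliminate column c from the other rows.
In the new row 2, the RHS entry is the old entry divided by the pivot: 10/4 = 5/2.

5/2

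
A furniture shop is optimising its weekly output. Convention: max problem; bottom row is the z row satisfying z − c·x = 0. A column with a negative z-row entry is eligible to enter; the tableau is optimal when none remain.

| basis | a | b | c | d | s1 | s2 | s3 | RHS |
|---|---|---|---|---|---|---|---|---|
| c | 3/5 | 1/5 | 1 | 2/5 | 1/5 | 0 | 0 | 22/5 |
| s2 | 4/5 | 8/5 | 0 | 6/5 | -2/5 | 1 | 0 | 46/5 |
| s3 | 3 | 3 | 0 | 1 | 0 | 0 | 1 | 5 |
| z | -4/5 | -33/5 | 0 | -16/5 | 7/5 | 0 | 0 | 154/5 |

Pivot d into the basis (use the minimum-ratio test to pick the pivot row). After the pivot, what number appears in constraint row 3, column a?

3

Ratio test on column d — row 1: (22/5)/(2/5) = 11; row 2: (46/5)/(6/5) = 23/3; row 3: 5/1 = 5. Minimum is 5 at row 3 (s3 leaves); pivot element 1.
Divide row 3 by 1; eliminate column d from the other rows.
In the new row 3, the a entry is the old entry divided by the pivot: 3/1 = 3.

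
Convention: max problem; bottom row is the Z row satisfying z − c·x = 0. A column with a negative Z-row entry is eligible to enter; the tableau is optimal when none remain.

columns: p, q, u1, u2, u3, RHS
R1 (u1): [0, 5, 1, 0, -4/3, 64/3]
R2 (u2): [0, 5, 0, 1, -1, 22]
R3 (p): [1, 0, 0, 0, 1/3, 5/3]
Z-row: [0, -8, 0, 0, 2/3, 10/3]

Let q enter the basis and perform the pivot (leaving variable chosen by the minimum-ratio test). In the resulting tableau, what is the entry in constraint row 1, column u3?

Ratio test on column q — row 1: (64/3)/5 = 64/15; row 2: 22/5 = 22/5; row 3: entry 0 ≤ 0. Minimum is 64/15 at row 1 (u1 leaves); pivot element 5.
Divide row 1 by 5; eliminate column q from the other rows.
In the new row 1, the u3 entry is the old entry divided by the pivot: (-4/3)/5 = -4/15.

-4/15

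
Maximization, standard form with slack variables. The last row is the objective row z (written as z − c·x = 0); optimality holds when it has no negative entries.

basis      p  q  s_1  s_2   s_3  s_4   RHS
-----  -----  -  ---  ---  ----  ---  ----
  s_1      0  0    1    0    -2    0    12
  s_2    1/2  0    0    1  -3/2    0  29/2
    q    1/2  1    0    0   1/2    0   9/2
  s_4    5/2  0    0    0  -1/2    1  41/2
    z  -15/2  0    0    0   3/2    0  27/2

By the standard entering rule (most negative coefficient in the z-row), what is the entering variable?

Negative z-row entries: p: -15/2.
The most negative is -15/2 in column p, so p enters.

p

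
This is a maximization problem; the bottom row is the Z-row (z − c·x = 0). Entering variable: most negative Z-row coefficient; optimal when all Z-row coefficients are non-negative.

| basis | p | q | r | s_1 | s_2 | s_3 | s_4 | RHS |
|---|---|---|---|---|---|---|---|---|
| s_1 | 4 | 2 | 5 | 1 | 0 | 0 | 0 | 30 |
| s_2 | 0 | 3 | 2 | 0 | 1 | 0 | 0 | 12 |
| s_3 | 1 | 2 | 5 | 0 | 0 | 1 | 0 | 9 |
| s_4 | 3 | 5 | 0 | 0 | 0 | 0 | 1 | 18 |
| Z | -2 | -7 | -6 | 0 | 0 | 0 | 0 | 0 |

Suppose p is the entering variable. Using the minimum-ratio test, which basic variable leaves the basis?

Column p entries and ratios — s_1: 30/4 = 15/2; s_2: 0 ≤ 0, skip; s_3: 9/1 = 9; s_4: 18/3 = 6.
Smallest ratio is 6 in the row of s_4, so s_4 leaves.

s_4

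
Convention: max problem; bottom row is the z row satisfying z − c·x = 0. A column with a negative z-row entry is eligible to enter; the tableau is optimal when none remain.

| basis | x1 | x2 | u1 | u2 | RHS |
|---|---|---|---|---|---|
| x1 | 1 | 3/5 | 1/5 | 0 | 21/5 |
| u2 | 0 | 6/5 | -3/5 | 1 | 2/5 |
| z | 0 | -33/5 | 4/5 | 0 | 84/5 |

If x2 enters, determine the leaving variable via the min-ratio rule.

u2

Column x2 entries and ratios — x1: (21/5)/(3/5) = 7; u2: (2/5)/(6/5) = 1/3.
Smallest ratio is 1/3 in the row of u2, so u2 leaves.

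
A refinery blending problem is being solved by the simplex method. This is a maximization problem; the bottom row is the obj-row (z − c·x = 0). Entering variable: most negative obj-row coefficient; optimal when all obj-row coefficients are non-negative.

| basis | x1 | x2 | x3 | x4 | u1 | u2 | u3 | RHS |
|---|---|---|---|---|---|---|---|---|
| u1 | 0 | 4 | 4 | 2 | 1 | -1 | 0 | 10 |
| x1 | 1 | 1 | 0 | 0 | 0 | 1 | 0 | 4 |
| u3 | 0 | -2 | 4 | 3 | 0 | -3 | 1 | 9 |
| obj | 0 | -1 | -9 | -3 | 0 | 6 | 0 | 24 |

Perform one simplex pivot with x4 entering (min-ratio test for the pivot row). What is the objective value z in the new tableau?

Ratio test on column x4 — row 1: 10/2 = 5; row 2: entry 0 ≤ 0; row 3: 9/3 = 3. Minimum is 3 at row 3 (u3 leaves); pivot element 3.
Pivot on row 3; the obj-row RHS becomes 24 − (-3)·3 = 33.

33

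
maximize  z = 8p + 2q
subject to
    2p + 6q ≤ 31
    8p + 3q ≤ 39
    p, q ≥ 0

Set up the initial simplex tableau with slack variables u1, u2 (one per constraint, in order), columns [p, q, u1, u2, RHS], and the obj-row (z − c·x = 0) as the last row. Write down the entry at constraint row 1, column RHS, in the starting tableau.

The RHS of constraint 1 is b_1 = 31.

31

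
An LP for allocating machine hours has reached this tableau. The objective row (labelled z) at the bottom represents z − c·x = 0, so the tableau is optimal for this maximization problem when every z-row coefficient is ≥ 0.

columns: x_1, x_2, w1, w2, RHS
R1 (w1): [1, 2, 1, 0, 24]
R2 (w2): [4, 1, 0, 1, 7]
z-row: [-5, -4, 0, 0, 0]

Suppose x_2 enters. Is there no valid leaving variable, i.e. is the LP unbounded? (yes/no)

Column x_2 has positive entries in row(s) 1, 2, so the ratio test bounds it — not unbounded.

no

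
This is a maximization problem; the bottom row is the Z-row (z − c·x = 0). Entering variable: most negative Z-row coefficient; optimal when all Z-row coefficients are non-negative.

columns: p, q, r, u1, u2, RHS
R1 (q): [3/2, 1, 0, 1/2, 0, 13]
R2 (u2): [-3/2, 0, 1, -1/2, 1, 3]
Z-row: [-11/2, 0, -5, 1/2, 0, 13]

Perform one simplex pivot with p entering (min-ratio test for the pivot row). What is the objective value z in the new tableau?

182/3

Ratio test on column p — row 1: 13/(3/2) = 26/3; row 2: entry -3/2 ≤ 0. Minimum is 26/3 at row 1 (q leaves); pivot element 3/2.
Pivot on row 1; the Z-row RHS becomes 13 − (-11/2)·(26/3) = 182/3.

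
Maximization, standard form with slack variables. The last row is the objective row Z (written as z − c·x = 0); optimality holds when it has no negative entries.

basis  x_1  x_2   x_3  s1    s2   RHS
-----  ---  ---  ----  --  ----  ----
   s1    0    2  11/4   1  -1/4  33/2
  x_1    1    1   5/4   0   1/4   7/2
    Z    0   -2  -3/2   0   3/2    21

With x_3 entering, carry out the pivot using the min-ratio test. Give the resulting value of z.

Ratio test on column x_3 — row 1: (33/2)/(11/4) = 6; row 2: (7/2)/(5/4) = 14/5. Minimum is 14/5 at row 2 (x_1 leaves); pivot element 5/4.
Pivot on row 2; the Z-row RHS becomes 21 − (-3/2)·(14/5) = 126/5.

126/5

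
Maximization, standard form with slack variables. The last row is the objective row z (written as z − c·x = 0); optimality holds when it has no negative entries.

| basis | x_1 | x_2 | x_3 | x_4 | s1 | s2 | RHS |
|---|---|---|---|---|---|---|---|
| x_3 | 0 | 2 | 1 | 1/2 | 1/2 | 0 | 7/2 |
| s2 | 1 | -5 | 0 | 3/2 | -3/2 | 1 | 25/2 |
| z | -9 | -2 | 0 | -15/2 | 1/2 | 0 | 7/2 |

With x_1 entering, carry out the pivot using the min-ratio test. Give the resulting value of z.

Ratio test on column x_1 — row 1: entry 0 ≤ 0; row 2: (25/2)/1 = 25/2. Minimum is 25/2 at row 2 (s2 leaves); pivot element 1.
Pivot on row 2; the z-row RHS becomes 7/2 − (-9)·(25/2) = 116.

116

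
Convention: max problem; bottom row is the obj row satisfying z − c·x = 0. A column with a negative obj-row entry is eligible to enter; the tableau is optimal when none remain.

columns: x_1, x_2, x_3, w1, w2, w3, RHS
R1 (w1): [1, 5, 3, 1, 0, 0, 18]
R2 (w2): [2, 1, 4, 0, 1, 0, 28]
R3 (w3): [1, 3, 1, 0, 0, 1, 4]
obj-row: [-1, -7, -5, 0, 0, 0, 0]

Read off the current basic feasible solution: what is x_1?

x_1 is not in the basis, so in the current basic feasible solution x_1 = 0.

0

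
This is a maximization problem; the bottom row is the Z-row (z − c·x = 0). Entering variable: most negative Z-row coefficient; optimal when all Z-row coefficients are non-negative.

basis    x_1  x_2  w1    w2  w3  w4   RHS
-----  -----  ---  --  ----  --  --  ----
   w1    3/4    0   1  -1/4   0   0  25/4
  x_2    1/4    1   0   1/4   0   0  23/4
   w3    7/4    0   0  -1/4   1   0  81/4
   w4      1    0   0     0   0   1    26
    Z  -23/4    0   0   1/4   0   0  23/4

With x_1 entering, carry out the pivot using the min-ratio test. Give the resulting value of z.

Ratio test on column x_1 — row 1: (25/4)/(3/4) = 25/3; row 2: (23/4)/(1/4) = 23; row 3: (81/4)/(7/4) = 81/7; row 4: 26/1 = 26. Minimum is 25/3 at row 1 (w1 leaves); pivot element 3/4.
Pivot on row 1; the Z-row RHS becomes 23/4 − (-23/4)·(25/3) = 161/3.

161/3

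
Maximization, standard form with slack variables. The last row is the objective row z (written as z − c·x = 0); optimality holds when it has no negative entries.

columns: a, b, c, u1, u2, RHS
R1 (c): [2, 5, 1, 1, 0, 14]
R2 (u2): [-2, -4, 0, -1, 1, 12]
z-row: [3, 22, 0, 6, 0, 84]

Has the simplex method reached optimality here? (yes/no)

yes

Every z-row coefficient is ≥ 0, so the tableau is optimal.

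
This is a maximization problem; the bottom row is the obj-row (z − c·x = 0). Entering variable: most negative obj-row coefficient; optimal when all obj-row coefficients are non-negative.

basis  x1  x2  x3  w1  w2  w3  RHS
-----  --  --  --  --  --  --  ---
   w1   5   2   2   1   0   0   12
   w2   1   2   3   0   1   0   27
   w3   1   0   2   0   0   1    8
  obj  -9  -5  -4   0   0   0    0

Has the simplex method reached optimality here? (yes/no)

no

The obj-row has a negative entry -9 in column x1, so it is not optimal.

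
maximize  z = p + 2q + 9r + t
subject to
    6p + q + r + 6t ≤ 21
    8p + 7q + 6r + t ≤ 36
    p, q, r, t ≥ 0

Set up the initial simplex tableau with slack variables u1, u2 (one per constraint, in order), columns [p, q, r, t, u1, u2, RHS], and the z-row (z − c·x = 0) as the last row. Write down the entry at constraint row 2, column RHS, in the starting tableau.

The RHS of constraint 2 is b_2 = 36.

36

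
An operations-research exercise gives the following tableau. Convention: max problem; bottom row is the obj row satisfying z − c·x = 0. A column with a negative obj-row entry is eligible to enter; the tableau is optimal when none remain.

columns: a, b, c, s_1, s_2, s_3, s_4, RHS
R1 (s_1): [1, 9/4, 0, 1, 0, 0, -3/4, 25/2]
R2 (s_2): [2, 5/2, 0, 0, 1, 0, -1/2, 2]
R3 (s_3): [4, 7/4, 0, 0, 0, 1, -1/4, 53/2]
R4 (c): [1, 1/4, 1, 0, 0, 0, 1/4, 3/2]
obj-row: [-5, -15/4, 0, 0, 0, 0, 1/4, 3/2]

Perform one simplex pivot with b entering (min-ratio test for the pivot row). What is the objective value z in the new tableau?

Ratio test on column b — row 1: (25/2)/(9/4) = 50/9; row 2: 2/(5/2) = 4/5; row 3: (53/2)/(7/4) = 106/7; row 4: (3/2)/(1/4) = 6. Minimum is 4/5 at row 2 (s_2 leaves); pivot element 5/2.
Pivot on row 2; the obj-row RHS becomes 3/2 − (-15/4)·(4/5) = 9/2.

9/2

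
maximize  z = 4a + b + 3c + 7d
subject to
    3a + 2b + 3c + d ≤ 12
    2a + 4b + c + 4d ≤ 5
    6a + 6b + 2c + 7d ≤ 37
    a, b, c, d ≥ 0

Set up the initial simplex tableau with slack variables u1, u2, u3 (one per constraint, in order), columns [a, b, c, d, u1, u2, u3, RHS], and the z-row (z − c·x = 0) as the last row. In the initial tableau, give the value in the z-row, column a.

The z-row carries the negated objective coefficients: the a entry is -4.

-4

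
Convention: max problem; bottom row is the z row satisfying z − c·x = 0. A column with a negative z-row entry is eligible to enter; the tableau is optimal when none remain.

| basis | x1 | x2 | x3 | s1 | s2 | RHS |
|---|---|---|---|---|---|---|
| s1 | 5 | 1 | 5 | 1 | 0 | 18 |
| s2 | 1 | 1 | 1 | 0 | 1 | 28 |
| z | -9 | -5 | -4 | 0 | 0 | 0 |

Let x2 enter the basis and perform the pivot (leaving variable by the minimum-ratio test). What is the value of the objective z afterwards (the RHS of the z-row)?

90

Ratio test on column x2 — row 1: 18/1 = 18; row 2: 28/1 = 28. Minimum is 18 at row 1 (s1 leaves); pivot element 1.
Pivot on row 1; the z-row RHS becomes 0 − (-5)·18 = 90.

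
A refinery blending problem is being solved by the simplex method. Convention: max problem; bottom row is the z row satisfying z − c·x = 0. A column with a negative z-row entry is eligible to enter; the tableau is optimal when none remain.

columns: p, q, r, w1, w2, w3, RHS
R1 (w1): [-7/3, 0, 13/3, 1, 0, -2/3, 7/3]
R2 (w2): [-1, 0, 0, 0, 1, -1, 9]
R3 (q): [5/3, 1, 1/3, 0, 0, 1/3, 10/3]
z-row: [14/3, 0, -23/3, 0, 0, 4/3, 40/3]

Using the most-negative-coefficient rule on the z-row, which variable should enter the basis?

r

Negative z-row entries: r: -23/3.
The most negative is -23/3 in column r, so r enters.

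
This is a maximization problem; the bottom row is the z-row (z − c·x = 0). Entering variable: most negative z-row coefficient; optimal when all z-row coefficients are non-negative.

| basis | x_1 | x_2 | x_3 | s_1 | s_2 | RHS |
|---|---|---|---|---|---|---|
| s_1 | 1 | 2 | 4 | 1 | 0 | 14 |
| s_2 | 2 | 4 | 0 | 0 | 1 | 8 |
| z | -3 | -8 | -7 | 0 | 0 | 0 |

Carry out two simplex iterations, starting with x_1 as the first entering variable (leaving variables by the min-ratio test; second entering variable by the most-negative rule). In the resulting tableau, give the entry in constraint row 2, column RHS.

Ratio test on column x_1 — row 1: 14/1 = 14; row 2: 8/2 = 4. Minimum is 4 at row 2 (s_2 leaves); pivot element 2.
Divide row 2 by 2; eliminate column x_1 from the other rows.
Second iteration: most negative z-row entry is -7 in column x_3, so x_3 enters.
Ratio test on column x_3 — row 1: 10/4 = 5/2; row 2: entry 0 ≤ 0. Minimum is 5/2 at row 1 (s_1 leaves); pivot element 4.
Divide row 1 by 4; eliminate column x_3 from the other rows.
After both pivots, the entry at constraint row 2, column RHS is 4.

4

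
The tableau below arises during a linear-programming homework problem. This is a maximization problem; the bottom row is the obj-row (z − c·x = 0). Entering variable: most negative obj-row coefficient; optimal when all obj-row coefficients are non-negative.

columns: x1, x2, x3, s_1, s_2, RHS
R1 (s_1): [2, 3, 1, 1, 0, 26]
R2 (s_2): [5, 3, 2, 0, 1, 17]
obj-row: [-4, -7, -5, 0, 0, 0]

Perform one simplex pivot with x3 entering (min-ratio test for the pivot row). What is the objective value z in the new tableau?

Ratio test on column x3 — row 1: 26/1 = 26; row 2: 17/2 = 17/2. Minimum is 17/2 at row 2 (s_2 leaves); pivot element 2.
Pivot on row 2; the obj-row RHS becomes 0 − (-5)·(17/2) = 85/2.

85/2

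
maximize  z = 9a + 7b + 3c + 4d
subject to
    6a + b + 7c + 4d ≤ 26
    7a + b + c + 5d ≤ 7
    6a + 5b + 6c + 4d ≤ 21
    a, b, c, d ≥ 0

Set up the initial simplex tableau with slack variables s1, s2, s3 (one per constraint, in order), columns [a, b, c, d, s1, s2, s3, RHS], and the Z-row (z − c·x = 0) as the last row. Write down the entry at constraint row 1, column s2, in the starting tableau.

0

Slack s2 belongs to constraint 2; its column is the unit vector e_2, so the entry in row 1 is 0.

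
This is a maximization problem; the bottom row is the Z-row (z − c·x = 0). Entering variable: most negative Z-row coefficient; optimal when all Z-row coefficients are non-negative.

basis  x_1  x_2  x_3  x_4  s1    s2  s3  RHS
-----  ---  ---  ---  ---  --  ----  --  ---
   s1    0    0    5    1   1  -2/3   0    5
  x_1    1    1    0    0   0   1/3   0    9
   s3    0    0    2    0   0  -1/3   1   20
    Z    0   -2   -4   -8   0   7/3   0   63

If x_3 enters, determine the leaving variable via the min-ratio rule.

s1

Column x_3 entries and ratios — s1: 5/5 = 1; x_1: 0 ≤ 0, skip; s3: 20/2 = 10.
Smallest ratio is 1 in the row of s1, so s1 leaves.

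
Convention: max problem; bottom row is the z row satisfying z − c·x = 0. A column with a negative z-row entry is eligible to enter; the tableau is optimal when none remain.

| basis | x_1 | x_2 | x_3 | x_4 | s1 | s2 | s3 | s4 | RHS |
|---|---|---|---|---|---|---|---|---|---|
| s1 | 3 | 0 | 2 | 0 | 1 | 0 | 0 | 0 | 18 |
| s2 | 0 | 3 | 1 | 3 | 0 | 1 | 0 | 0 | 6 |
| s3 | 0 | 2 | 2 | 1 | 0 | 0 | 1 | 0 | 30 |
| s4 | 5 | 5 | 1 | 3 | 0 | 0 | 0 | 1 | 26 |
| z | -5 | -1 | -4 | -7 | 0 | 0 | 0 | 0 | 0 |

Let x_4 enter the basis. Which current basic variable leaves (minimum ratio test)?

Column x_4 entries and ratios — s1: 0 ≤ 0, skip; s2: 6/3 = 2; s3: 30/1 = 30; s4: 26/3 = 26/3.
Smallest ratio is 2 in the row of s2, so s2 leaves.

s2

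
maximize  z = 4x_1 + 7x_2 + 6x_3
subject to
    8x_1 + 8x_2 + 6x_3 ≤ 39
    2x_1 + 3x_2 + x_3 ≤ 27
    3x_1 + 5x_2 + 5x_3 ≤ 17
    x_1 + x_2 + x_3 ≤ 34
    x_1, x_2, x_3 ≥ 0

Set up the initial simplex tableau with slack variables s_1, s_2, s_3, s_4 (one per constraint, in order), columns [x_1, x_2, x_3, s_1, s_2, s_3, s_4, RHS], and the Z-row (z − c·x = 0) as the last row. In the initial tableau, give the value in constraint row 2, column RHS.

The RHS of constraint 2 is b_2 = 27.

27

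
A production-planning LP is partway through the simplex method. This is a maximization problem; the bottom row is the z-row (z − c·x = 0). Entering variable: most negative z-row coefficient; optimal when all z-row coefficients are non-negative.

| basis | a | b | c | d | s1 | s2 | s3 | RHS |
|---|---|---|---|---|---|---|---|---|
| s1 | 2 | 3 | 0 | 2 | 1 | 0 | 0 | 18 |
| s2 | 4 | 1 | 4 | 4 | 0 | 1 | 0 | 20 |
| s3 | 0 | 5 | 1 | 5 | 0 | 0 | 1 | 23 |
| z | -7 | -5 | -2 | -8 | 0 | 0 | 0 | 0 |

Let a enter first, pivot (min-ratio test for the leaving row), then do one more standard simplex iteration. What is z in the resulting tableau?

Ratio test on column a — row 1: 18/2 = 9; row 2: 20/4 = 5; row 3: entry 0 ≤ 0. Minimum is 5 at row 2 (s2 leaves); pivot element 4.
Pivot on row 2; the z-row RHS becomes 0 − (-7)·5 = 35.
Next entering variable (most negative z-row entry -13/4): b.
Ratio test on column b — row 1: 8/(5/2) = 16/5; row 2: 5/(1/4) = 20; row 3: 23/5 = 23/5. Minimum is 16/5 at row 1 (s1 leaves); pivot element 5/2.
After the second pivot the z-row RHS is 35 − (-13/4)·(16/5) = 227/5.

227/5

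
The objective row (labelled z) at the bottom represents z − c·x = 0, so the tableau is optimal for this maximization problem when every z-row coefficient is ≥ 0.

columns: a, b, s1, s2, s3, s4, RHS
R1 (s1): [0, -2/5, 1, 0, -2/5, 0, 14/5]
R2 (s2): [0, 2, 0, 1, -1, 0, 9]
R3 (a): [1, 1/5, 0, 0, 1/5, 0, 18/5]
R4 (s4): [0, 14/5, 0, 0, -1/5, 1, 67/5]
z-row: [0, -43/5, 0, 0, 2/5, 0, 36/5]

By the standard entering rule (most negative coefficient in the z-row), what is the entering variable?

b

Negative z-row entries: b: -43/5.
The most negative is -43/5 in column b, so b enters.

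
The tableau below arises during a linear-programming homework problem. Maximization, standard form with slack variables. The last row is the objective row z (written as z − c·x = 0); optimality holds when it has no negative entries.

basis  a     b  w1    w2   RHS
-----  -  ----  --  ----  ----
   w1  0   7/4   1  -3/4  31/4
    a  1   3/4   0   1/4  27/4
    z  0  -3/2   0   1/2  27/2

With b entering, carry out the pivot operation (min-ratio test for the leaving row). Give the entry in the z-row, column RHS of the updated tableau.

141/7

Ratio test on column b — row 1: (31/4)/(7/4) = 31/7; row 2: (27/4)/(3/4) = 9. Minimum is 31/7 at row 1 (w1 leaves); pivot element 7/4.
Divide row 1 by 7/4; eliminate column b from the other rows.
z-row update in column RHS: 27/2 − (-3/2)·(31/7) = 141/7.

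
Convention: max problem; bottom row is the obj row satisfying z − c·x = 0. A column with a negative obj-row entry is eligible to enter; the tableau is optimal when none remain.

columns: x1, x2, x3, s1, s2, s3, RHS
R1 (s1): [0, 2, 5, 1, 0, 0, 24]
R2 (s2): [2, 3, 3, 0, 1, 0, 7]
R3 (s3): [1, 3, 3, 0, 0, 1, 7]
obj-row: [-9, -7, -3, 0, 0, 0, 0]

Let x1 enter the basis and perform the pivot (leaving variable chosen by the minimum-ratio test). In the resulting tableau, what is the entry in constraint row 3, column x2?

3/2

Ratio test on column x1 — row 1: entry 0 ≤ 0; row 2: 7/2 = 7/2; row 3: 7/1 = 7. Minimum is 7/2 at row 2 (s2 leaves); pivot element 2.
Divide row 2 by 2; eliminate column x1 from the other rows.
Row 3 update in column x2: 3 − 1·(3/2) = 3/2.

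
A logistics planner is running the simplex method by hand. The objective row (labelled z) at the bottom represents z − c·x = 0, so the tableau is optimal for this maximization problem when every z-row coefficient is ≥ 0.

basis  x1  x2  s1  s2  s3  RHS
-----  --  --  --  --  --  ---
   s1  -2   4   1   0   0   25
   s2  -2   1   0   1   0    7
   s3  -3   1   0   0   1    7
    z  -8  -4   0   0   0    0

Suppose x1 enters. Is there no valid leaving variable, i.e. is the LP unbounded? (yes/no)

yes

Every constraint-row entry in column x1 is ≤ 0, so increasing x1 is unbounded.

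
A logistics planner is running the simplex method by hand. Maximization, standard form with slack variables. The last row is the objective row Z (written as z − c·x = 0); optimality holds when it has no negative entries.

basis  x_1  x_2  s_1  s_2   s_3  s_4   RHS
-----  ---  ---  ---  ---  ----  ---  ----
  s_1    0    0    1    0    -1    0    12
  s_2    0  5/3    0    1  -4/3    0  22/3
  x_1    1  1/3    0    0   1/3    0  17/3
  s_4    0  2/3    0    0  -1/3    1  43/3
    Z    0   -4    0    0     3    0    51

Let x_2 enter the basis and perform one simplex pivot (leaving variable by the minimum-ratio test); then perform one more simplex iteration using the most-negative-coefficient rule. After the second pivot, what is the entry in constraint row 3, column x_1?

5/3

Ratio test on column x_2 — row 1: entry 0 ≤ 0; row 2: (22/3)/(5/3) = 22/5; row 3: (17/3)/(1/3) = 17; row 4: (43/3)/(2/3) = 43/2. Minimum is 22/5 at row 2 (s_2 leaves); pivot element 5/3.
Divide row 2 by 5/3; eliminate column x_2 from the other rows.
Second iteration: most negative Z-row entry is -1/5 in column s_3, so s_3 enters.
Ratio test on column s_3 — row 1: entry -1 ≤ 0; row 2: entry -4/5 ≤ 0; row 3: (21/5)/(3/5) = 7; row 4: (57/5)/(1/5) = 57. Minimum is 7 at row 3 (x_1 leaves); pivot element 3/5.
Divide row 3 by 3/5; eliminate column s_3 from the other rows.
After both pivots, the entry at constraint row 3, column x_1 is 5/3.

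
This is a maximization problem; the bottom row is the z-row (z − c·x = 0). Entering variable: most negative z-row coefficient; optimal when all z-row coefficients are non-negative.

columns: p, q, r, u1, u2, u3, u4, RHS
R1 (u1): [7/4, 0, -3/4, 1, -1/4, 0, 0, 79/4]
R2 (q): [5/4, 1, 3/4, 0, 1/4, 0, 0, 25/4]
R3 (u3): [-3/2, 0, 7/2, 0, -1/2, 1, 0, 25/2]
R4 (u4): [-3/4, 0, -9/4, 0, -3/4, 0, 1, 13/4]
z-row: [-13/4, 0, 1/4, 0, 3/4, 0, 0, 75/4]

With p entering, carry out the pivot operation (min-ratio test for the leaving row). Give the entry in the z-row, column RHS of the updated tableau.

Ratio test on column p — row 1: (79/4)/(7/4) = 79/7; row 2: (25/4)/(5/4) = 5; row 3: entry -3/2 ≤ 0; row 4: entry -3/4 ≤ 0. Minimum is 5 at row 2 (q leaves); pivot element 5/4.
Divide row 2 by 5/4; eliminate column p from the other rows.
z-row update in column RHS: 75/4 − (-13/4)·5 = 35.

35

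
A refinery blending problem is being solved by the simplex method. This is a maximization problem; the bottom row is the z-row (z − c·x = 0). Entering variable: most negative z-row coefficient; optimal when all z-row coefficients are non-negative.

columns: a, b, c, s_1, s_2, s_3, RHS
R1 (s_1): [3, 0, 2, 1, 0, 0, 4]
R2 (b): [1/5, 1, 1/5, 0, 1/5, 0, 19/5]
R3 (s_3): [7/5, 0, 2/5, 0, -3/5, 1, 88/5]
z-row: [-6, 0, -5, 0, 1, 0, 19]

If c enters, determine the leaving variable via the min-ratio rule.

Column c entries and ratios — s_1: 4/2 = 2; b: (19/5)/(1/5) = 19; s_3: (88/5)/(2/5) = 44.
Smallest ratio is 2 in the row of s_1, so s_1 leaves.

s_1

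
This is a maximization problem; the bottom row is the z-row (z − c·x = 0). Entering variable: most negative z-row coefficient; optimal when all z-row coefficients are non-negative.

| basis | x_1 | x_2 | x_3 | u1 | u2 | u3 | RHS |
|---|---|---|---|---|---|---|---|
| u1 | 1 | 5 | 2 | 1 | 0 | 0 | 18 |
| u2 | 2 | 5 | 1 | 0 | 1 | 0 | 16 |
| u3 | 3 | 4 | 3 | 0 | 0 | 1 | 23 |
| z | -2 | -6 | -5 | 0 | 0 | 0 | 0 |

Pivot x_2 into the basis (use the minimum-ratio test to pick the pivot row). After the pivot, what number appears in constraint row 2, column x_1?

2/5

Ratio test on column x_2 — row 1: 18/5 = 18/5; row 2: 16/5 = 16/5; row 3: 23/4 = 23/4. Minimum is 16/5 at row 2 (u2 leaves); pivot element 5.
Divide row 2 by 5; eliminate column x_2 from the other rows.
In the new row 2, the x_1 entry is the old entry divided by the pivot: 2/5 = 2/5.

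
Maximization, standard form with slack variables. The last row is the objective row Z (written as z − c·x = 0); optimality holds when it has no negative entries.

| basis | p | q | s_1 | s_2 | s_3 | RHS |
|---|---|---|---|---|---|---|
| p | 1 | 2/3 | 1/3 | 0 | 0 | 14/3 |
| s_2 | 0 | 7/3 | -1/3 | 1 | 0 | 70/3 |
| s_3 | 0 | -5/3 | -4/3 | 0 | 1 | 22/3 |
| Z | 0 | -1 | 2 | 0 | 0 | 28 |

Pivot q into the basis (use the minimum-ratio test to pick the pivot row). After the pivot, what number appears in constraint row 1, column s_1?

Ratio test on column q — row 1: (14/3)/(2/3) = 7; row 2: (70/3)/(7/3) = 10; row 3: entry -5/3 ≤ 0. Minimum is 7 at row 1 (p leaves); pivot element 2/3.
Divide row 1 by 2/3; eliminate column q from the other rows.
In the new row 1, the s_1 entry is the old entry divided by the pivot: (1/3)/(2/3) = 1/2.

1/2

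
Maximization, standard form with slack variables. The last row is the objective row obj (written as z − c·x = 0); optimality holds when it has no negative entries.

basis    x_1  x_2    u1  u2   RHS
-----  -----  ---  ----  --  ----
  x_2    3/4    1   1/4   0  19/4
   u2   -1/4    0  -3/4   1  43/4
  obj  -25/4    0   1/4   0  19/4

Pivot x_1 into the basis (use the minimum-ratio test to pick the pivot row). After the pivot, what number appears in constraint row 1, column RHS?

19/3

Ratio test on column x_1 — row 1: (19/4)/(3/4) = 19/3; row 2: entry -1/4 ≤ 0. Minimum is 19/3 at row 1 (x_2 leaves); pivot element 3/4.
Divide row 1 by 3/4; eliminate column x_1 from the other rows.
In the new row 1, the RHS entry is the old entry divided by the pivot: (19/4)/(3/4) = 19/3.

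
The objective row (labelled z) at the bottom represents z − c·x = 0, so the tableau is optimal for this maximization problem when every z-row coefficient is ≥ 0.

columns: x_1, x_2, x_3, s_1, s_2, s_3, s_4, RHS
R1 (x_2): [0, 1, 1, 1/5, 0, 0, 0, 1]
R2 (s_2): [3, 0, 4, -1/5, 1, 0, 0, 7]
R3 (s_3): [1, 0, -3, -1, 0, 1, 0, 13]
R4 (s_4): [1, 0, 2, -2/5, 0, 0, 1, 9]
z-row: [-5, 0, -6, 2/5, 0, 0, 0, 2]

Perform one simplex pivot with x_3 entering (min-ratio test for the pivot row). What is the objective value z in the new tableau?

8

Ratio test on column x_3 — row 1: 1/1 = 1; row 2: 7/4 = 7/4; row 3: entry -3 ≤ 0; row 4: 9/2 = 9/2. Minimum is 1 at row 1 (x_2 leaves); pivot element 1.
Pivot on row 1; the z-row RHS becomes 2 − (-6)·1 = 8.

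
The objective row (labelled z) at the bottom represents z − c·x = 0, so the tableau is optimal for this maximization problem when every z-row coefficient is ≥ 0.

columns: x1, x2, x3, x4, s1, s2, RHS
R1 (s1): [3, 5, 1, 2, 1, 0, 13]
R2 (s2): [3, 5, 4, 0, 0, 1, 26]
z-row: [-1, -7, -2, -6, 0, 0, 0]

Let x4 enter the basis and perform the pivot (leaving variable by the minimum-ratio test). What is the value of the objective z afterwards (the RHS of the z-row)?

Ratio test on column x4 — row 1: 13/2 = 13/2; row 2: entry 0 ≤ 0. Minimum is 13/2 at row 1 (s1 leaves); pivot element 2.
Pivot on row 1; the z-row RHS becomes 0 − (-6)·(13/2) = 39.

39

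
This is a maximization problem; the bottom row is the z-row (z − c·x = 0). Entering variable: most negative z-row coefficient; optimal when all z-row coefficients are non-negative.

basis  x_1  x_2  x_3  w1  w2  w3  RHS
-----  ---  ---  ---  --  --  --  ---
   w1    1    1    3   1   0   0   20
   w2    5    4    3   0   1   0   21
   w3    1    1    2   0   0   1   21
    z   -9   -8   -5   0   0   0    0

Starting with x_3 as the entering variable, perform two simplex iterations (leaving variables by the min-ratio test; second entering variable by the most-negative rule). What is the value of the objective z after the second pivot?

211/6

Ratio test on column x_3 — row 1: 20/3 = 20/3; row 2: 21/3 = 7; row 3: 21/2 = 21/2. Minimum is 20/3 at row 1 (w1 leaves); pivot element 3.
Pivot on row 1; the z-row RHS becomes 0 − (-5)·(20/3) = 100/3.
Next entering variable (most negative z-row entry -22/3): x_1.
Ratio test on column x_1 — row 1: (20/3)/(1/3) = 20; row 2: 1/4 = 1/4; row 3: (23/3)/(1/3) = 23. Minimum is 1/4 at row 2 (w2 leaves); pivot element 4.
After the second pivot the z-row RHS is 100/3 − (-22/3)·(1/4) = 211/6.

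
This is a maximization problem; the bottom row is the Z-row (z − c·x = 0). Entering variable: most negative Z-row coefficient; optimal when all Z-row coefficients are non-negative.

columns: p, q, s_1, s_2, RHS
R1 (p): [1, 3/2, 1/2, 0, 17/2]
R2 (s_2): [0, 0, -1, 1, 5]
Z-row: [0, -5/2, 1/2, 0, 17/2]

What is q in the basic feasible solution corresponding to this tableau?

q is not in the basis, so in the current basic feasible solution q = 0.

0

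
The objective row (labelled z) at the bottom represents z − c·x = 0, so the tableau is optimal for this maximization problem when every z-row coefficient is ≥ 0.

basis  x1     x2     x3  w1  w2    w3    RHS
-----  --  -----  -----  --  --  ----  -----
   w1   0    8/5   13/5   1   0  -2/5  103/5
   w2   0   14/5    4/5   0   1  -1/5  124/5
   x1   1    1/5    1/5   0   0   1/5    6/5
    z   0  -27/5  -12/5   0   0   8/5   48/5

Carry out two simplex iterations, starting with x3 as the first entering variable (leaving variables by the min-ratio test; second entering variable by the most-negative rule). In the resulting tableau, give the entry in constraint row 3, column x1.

Ratio test on column x3 — row 1: (103/5)/(13/5) = 103/13; row 2: (124/5)/(4/5) = 31; row 3: (6/5)/(1/5) = 6. Minimum is 6 at row 3 (x1 leaves); pivot element 1/5.
Divide row 3 by 1/5; eliminate column x3 from the other rows.
Second iteration: most negative z-row entry is -3 in column x2, so x2 enters.
Ratio test on column x2 — row 1: entry -1 ≤ 0; row 2: 20/2 = 10; row 3: 6/1 = 6. Minimum is 6 at row 3 (x3 leaves); pivot element 1.
Divide row 3 by 1; eliminate column x2 from the other rows.
After both pivots, the entry at constraint row 3, column x1 is 5.

5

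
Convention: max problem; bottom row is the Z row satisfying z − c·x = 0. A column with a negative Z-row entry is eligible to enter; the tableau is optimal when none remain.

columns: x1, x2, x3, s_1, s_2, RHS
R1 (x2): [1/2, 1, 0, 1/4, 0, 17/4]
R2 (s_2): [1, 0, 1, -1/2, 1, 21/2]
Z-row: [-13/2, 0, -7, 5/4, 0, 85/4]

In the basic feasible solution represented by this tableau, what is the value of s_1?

s_1 is not in the basis, so in the current basic feasible solution s_1 = 0.

0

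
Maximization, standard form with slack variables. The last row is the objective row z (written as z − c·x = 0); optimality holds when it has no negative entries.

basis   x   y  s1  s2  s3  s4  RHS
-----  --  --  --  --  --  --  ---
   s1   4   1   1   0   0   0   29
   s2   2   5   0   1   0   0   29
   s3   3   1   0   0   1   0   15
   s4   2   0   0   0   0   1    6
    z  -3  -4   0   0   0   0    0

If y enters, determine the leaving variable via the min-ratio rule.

s2

Column y entries and ratios — s1: 29/1 = 29; s2: 29/5 = 29/5; s3: 15/1 = 15; s4: 0 ≤ 0, skip.
Smallest ratio is 29/5 in the row of s2, so s2 leaves.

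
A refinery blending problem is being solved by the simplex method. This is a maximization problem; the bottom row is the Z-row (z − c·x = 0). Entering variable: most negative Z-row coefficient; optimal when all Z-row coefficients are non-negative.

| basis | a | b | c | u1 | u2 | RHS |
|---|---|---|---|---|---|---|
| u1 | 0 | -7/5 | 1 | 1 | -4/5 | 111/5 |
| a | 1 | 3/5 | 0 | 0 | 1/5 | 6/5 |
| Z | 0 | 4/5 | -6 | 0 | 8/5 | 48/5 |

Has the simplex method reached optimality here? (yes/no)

no

The Z-row has a negative entry -6 in column c, so it is not optimal.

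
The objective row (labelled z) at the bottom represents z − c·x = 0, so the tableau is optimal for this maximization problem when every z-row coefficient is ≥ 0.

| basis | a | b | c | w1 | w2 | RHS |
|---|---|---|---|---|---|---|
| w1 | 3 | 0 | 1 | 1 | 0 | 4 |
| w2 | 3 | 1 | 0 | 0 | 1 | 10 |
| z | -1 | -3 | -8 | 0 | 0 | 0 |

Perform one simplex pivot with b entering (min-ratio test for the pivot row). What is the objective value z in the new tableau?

Ratio test on column b — row 1: entry 0 ≤ 0; row 2: 10/1 = 10. Minimum is 10 at row 2 (w2 leaves); pivot element 1.
Pivot on row 2; the z-row RHS becomes 0 − (-3)·10 = 30.

30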